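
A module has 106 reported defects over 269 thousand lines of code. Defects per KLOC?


Defect density = defects / KLOC
Defect density = 106 / 269
Defect density = 0.394 defects/KLOC

0.394 defects/KLOC


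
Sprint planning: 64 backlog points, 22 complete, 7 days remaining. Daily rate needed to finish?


Formula: Required rate = Remaining points / Days left
Remaining = 64 - 22 = 42 points
Required rate = 42 / 7 = 6.0 points/day

6.0 points/day


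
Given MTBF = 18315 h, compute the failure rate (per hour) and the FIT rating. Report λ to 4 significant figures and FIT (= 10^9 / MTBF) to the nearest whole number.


Formula: λ = 1 / MTBF; FIT = λ × 1e9 = 1e9 / MTBF
λ = 1 / 18315 ≈ 5.460e-05 failures/hour
FIT = 1e9 / 18315 ≈ 54600 failures per 1e9 hours (nearest whole number)

λ = 5.460e-05 /h, FIT = 54600


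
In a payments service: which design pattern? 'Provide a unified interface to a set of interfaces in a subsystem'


This matches the Facade pattern

Facade


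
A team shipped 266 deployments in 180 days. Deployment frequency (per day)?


Formula: deployments per day = releases / days
= 266 / 180
= 1.478 deploys/day
(equivalently, 10.34 deploys/week)

1.478 deploys/day


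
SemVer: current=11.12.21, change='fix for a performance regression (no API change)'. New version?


Current: 11.12.21
Change category: 'fix for a performance regression (no API change)' → patch bump
SemVer rule: patch bump → increment PATCH (MAJOR and MINOR unchanged)
New: 11.12.22

11.12.22


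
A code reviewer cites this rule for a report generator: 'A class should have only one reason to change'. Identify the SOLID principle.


This describes the Single Responsibility Principle (SRP)

Single Responsibility Principle (SRP)


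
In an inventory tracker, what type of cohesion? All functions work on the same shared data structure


Reasoning: Functions share data
Type: Communicational cohesion

Communicational cohesion


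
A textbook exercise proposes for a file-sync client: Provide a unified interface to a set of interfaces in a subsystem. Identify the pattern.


This matches the Facade pattern

Facade


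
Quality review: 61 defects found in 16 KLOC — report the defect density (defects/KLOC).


Defect density = defects / KLOC
Defect density = 61 / 16
Defect density = 3.813 defects/KLOC

3.813 defects/KLOC


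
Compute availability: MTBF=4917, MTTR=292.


Availability = MTBF / (MTBF + MTTR)
Availability = 4917 / (4917 + 292)
Availability = 4917 / 5209
Availability = 94.3943%

94.3943%


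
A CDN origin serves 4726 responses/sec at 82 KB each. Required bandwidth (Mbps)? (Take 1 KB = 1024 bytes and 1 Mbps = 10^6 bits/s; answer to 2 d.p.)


Formula: Mbps = payload_bytes * RPS * 8 / 1e6
Payload per request = 82 KB = 82 * 1024 = 83968 bytes
Total bytes/sec = 83968 * 4726 = 396832768
Total bits/sec = 396832768 * 8 = 3174662144
Mbps = 3174662144 / 1e6 = 3174.66

3174.66 Mbps


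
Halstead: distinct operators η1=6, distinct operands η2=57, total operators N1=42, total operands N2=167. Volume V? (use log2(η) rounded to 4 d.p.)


Formula: V = N * log2(η), where N = N1 + N2 and η = η1 + η2
η = 6 + 57 = 63
N = 42 + 167 = 209
log2(63) ≈ 5.9773
V = 209 * 5.9773 = 1249.26

1249.26


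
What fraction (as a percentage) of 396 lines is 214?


Coverage = covered / total * 100
Coverage = 214 / 396 * 100
Coverage = 54.04%

54.04%


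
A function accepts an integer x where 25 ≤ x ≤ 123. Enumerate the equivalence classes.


Valid range: [25, 123]
Class 1: x < 25 — invalid
Class 2: 25 ≤ x ≤ 123 — valid
Class 3: x > 123 — invalid
Total equivalence classes: 3

3 equivalence classes


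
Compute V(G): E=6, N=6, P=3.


Formula: V(G) = E - N + 2P
V(G) = 6 - 6 + 2*3
V(G) = 0 + 6
V(G) = 6

6


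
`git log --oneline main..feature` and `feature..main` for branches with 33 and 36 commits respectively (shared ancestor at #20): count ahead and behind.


Common ancestor: commit #20
feature commits after divergence: 33 - 20 = 13
main commits after divergence: 36 - 20 = 16
feature is 13 commits ahead of main
main is 16 commits ahead of feature

feature ahead: 13, main ahead: 16


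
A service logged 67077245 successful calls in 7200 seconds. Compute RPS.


Formula: throughput = requests / seconds
throughput = 67077245 / 7200
throughput = 9316.28 requests/second

9316.28 requests/second


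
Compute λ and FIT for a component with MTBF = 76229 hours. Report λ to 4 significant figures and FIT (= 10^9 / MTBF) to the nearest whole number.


Formula: λ = 1 / MTBF; FIT = λ × 1e9 = 1e9 / MTBF
λ = 1 / 76229 ≈ 1.312e-05 failures/hour
FIT = 1e9 / 76229 ≈ 13118 failures per 1e9 hours (nearest whole number)

λ = 1.312e-05 /h, FIT = 13118


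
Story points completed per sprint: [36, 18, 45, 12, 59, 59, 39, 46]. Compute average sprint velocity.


Formula: Avg velocity = Total points / Number of sprints
Points: [36, 18, 45, 12, 59, 59, 39, 46]
Sum = 36 + 18 + 45 + 12 + 59 + 59 + 39 + 46 = 314
Avg velocity = 314 / 8 = 39.25 points/sprint

39.25 points/sprint


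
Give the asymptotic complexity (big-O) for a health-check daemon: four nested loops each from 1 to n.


Reasoning: four levels of nesting
Complexity: O(n^4)

O(n^4)


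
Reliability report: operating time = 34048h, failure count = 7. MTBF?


Formula: MTBF = Total operating time / Number of failures
MTBF = 34048 / 7
MTBF = 4864.0 hours

4864.0 hours


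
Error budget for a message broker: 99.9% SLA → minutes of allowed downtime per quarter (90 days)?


Formula: allowed downtime = period * (100 - SLA) / 100
Period (quarter (90 days)) = 129600 minutes
Unavailability fraction = (100 - 99.9) / 100
Allowed downtime = 129600 * (100 - 99.9) / 100
Allowed downtime = 129.6 minutes

129.6 minutes


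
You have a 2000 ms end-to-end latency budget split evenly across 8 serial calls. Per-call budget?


Formula: per_stage = total_budget / stages
per_stage = 2000 / 8
per_stage = 250.0 ms

250.0 ms


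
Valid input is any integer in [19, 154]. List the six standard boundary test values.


Range: [19, 154]
Boundaries: just below min, min, min+1, max-1, max, just above max
Values: [18, 19, 20, 153, 154, 155]

[18, 19, 20, 153, 154, 155]


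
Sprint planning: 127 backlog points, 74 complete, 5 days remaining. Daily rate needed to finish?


Formula: Required rate = Remaining points / Days left
Remaining = 127 - 74 = 53 points
Required rate = 53 / 5 = 10.6 points/day

10.6 points/day


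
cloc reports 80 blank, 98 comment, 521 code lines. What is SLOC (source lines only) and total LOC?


Total LOC = blank + comment + code
Total LOC = 80 + 98 + 521 = 699
SLOC (source only) = code = 521

Total LOC: 699, SLOC: 521


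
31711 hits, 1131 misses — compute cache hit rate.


Formula: hit rate = hits / (hits + misses) * 100
hit rate = 31711 / (31711 + 1131) * 100
hit rate = 31711 / 32842 * 100
hit rate = 96.56%

96.56%


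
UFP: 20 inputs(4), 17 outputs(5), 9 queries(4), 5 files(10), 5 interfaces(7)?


UFP = EI*4 + EO*5 + EQ*4 + ILF*10 + EIF*7
UFP = 20*4 + 17*5 + 9*4 + 5*10 + 5*7
UFP = 80 + 85 + 36 + 50 + 35
UFP = 286

286


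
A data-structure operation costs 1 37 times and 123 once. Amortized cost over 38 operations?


Formula: Amortized cost = Total cost / Operations
Total cost = (37 * 1) + (1 * 123)
Total cost = 37 + 123 = 160
Amortized = 160 / 38 = 4.2105

4.2105


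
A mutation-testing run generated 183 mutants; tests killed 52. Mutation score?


Mutation score = killed / total * 100
Mutation score = 52 / 183 * 100
Mutation score = 28.42%

28.42%


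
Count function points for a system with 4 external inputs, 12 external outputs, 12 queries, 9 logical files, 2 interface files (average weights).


UFP = EI*4 + EO*5 + EQ*4 + ILF*10 + EIF*7
UFP = 4*4 + 12*5 + 12*4 + 9*10 + 2*7
UFP = 16 + 60 + 48 + 90 + 14
UFP = 228

228


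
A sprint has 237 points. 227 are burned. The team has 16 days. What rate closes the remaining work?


Formula: Required rate = Remaining points / Days left
Remaining = 237 - 227 = 10 points
Required rate = 10 / 16 = 0.63 points/day

0.63 points/day


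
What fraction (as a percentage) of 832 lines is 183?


Coverage = covered / total * 100
Coverage = 183 / 832 * 100
Coverage = 22.0%

22.0%


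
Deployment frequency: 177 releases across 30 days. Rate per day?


Formula: deployments per day = releases / days
= 177 / 30
= 5.9 deploys/day
(equivalently, 41.3 deploys/week)

5.9 deploys/day


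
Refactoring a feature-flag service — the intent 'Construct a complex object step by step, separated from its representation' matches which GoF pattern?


This matches the Builder pattern

Builder


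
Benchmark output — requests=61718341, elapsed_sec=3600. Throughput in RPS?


Formula: throughput = requests / seconds
throughput = 61718341 / 3600
throughput = 17143.98 requests/second

17143.98 requests/second


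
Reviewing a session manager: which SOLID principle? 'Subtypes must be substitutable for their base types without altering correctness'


This describes the Liskov Substitution Principle (LSP)

Liskov Substitution Principle (LSP)


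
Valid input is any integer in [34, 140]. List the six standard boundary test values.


Range: [34, 140]
Boundaries: just below min, min, min+1, max-1, max, just above max
Values: [33, 34, 35, 139, 140, 141]

[33, 34, 35, 139, 140, 141]


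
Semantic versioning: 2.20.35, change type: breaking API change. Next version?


Current: 2.20.35
Change category: 'breaking API change' → major bump
SemVer rule: major bump → increment MAJOR, reset MINOR and PATCH to 0
New: 3.0.0

3.0.0


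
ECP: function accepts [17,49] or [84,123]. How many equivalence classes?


Valid ranges: [17,49] and [84,123]
Class 1: x < 17 — invalid
Class 2: 17 ≤ x ≤ 49 — valid
Class 3: 49 < x < 84 — invalid (gap between ranges)
Class 4: 84 ≤ x ≤ 123 — valid
Class 5: x > 123 — invalid
Total equivalence classes: 5

5 equivalence classes


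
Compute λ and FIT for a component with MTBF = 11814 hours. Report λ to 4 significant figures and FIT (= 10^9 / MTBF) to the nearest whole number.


Formula: λ = 1 / MTBF; FIT = λ × 1e9 = 1e9 / MTBF
λ = 1 / 11814 ≈ 8.465e-05 failures/hour
FIT = 1e9 / 11814 ≈ 84645 failures per 1e9 hours (nearest whole number)

λ = 8.465e-05 /h, FIT = 84645


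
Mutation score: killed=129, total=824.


Mutation score = killed / total * 100
Mutation score = 129 / 824 * 100
Mutation score = 15.66%

15.66%


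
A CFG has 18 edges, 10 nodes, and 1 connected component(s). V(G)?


Formula: V(G) = E - N + 2P
V(G) = 18 - 10 + 2*1
V(G) = 8 + 2
V(G) = 10

10


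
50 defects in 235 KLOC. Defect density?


Defect density = defects / KLOC
Defect density = 50 / 235
Defect density = 0.213 defects/KLOC

0.213 defects/KLOC


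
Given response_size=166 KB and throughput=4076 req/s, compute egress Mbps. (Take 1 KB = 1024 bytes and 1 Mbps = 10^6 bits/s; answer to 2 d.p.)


Formula: Mbps = payload_bytes * RPS * 8 / 1e6
Payload per request = 166 KB = 166 * 1024 = 169984 bytes
Total bytes/sec = 169984 * 4076 = 692854784
Total bits/sec = 692854784 * 8 = 5542838272
Mbps = 5542838272 / 1e6 = 5542.84

5542.84 Mbps


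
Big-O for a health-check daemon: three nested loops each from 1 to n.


Reasoning: three levels of nesting over n
Complexity: O(n^3)

O(n^3)


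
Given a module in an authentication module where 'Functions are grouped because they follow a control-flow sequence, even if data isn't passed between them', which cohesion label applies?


Reasoning: Grouped by order of execution within a routine, not by data flow
Type: Procedural cohesion

Procedural cohesion


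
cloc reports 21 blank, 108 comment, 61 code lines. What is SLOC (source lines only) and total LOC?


Total LOC = blank + comment + code
Total LOC = 21 + 108 + 61 = 190
SLOC (source only) = code = 61

Total LOC: 190, SLOC: 61


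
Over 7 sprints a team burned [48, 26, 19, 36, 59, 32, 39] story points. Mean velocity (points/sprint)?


Formula: Avg velocity = Total points / Number of sprints
Points: [48, 26, 19, 36, 59, 32, 39]
Sum = 48 + 26 + 19 + 36 + 59 + 32 + 39 = 259
Avg velocity = 259 / 7 = 37.0 points/sprint

37.0 points/sprint


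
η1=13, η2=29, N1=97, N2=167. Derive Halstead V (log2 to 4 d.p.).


Formula: V = N * log2(η), where N = N1 + N2 and η = η1 + η2
η = 13 + 29 = 42
N = 97 + 167 = 264
log2(42) ≈ 5.3923
V = 264 * 5.3923 = 1423.57

1423.57


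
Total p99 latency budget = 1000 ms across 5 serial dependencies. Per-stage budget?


Formula: per_stage = total_budget / stages
per_stage = 1000 / 5
per_stage = 200.0 ms

200.0 ms


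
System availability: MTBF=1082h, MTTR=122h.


Availability = MTBF / (MTBF + MTTR)
Availability = 1082 / (1082 + 122)
Availability = 1082 / 1204
Availability = 89.8671%

89.8671%


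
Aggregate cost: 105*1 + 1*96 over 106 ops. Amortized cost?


Formula: Amortized cost = Total cost / Operations
Total cost = (105 * 1) + (1 * 96)
Total cost = 105 + 96 = 201
Amortized = 201 / 106 = 1.8962

1.8962


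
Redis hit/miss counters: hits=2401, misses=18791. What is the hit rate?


Formula: hit rate = hits / (hits + misses) * 100
hit rate = 2401 / (2401 + 18791) * 100
hit rate = 2401 / 21192 * 100
hit rate = 11.33%

11.33%


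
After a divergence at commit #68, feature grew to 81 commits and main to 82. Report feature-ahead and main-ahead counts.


Common ancestor: commit #68
feature commits after divergence: 81 - 68 = 13
main commits after divergence: 82 - 68 = 14
feature is 13 commits ahead of main
main is 14 commits ahead of feature

feature ahead: 13, main ahead: 14


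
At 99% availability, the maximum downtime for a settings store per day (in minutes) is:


Formula: allowed downtime = period * (100 - SLA) / 100
Period (day) = 1440 minutes
Unavailability fraction = (100 - 99.0) / 100
Allowed downtime = 1440 * (100 - 99.0) / 100
Allowed downtime = 14.4 minutes

14.4 minutes


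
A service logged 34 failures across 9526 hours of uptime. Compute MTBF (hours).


Formula: MTBF = Total operating time / Number of failures
MTBF = 9526 / 34
MTBF = 280.18 hours

280.18 hours


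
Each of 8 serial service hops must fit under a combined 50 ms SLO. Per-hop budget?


Formula: per_stage = total_budget / stages
per_stage = 50 / 8
per_stage = 6.25 ms

6.25 ms


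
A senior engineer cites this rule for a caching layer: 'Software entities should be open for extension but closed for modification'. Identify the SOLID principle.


This describes the Open/Closed Principle (OCP)

Open/Closed Principle (OCP)


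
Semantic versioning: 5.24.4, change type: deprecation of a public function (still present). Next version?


Current: 5.24.4
Change category: 'deprecation of a public function (still present)' → minor bump
SemVer rule: minor bump → increment MINOR, reset PATCH to 0 (MAJOR unchanged)
New: 5.25.0

5.25.0


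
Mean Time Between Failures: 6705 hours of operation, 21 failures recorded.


Formula: MTBF = Total operating time / Number of failures
MTBF = 6705 / 21
MTBF = 319.29 hours

319.29 hours


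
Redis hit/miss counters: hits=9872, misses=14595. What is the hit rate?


Formula: hit rate = hits / (hits + misses) * 100
hit rate = 9872 / (9872 + 14595) * 100
hit rate = 9872 / 24467 * 100
hit rate = 40.35%

40.35%


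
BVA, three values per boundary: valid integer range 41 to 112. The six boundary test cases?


Range: [41, 112]
Boundaries: just below min, min, min+1, max-1, max, just above max
Values: [40, 41, 42, 111, 112, 113]

[40, 41, 42, 111, 112, 113]


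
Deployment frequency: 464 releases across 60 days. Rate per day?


Formula: deployments per day = releases / days
= 464 / 60
= 7.733 deploys/day
(equivalently, 54.13 deploys/week)

7.733 deploys/day


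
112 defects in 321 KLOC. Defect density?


Defect density = defects / KLOC
Defect density = 112 / 321
Defect density = 0.349 defects/KLOC

0.349 defects/KLOC


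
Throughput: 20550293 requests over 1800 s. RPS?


Formula: throughput = requests / seconds
throughput = 20550293 / 1800
throughput = 11416.83 requests/second

11416.83 requests/second


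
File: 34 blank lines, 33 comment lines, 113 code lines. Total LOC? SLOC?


Total LOC = blank + comment + code
Total LOC = 34 + 33 + 113 = 180
SLOC (source only) = code = 113

Total LOC: 180, SLOC: 113


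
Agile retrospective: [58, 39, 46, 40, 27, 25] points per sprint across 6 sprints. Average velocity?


Formula: Avg velocity = Total points / Number of sprints
Points: [58, 39, 46, 40, 27, 25]
Sum = 58 + 39 + 46 + 40 + 27 + 25 = 235
Avg velocity = 235 / 6 = 39.17 points/sprint

39.17 points/sprint


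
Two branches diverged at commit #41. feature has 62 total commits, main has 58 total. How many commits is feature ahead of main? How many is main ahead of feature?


Common ancestor: commit #41
feature commits after divergence: 62 - 41 = 21
main commits after divergence: 58 - 41 = 17
feature is 21 commits ahead of main
main is 17 commits ahead of feature

feature ahead: 21, main ahead: 17


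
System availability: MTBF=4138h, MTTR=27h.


Availability = MTBF / (MTBF + MTTR)
Availability = 4138 / (4138 + 27)
Availability = 4138 / 4165
Availability = 99.3517%

99.3517%


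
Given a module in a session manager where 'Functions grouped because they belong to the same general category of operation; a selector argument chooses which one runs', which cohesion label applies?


Reasoning: Grouped by category of activity, not by data or sequence
Type: Logical cohesion

Logical cohesion


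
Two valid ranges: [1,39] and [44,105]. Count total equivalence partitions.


Valid ranges: [1,39] and [44,105]
Class 1: x < 1 — invalid
Class 2: 1 ≤ x ≤ 39 — valid
Class 3: 39 < x < 44 — invalid (gap between ranges)
Class 4: 44 ≤ x ≤ 105 — valid
Class 5: x > 105 — invalid
Total equivalence classes: 5

5 equivalence classes


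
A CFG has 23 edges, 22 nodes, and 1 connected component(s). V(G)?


Formula: V(G) = E - N + 2P
V(G) = 23 - 22 + 2*1
V(G) = 1 + 2
V(G) = 3

3


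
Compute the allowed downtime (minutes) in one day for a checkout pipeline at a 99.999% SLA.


Formula: allowed downtime = period * (100 - SLA) / 100
Period (day) = 1440 minutes
Unavailability fraction = (100 - 99.999) / 100
Allowed downtime = 1440 * (100 - 99.999) / 100
Allowed downtime = 0.0144 minutes

0.0144 minutes


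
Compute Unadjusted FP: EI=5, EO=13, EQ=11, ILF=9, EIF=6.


UFP = EI*4 + EO*5 + EQ*4 + ILF*10 + EIF*7
UFP = 5*4 + 13*5 + 11*4 + 9*10 + 6*7
UFP = 20 + 65 + 44 + 90 + 42
UFP = 261

261


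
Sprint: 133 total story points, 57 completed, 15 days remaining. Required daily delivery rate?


Formula: Required rate = Remaining points / Days left
Remaining = 133 - 57 = 76 points
Required rate = 76 / 15 = 5.07 points/day

5.07 points/day


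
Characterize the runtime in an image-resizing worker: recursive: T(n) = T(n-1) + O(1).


Reasoning: linear recursion with constant work per frame
Complexity: O(n)

O(n)


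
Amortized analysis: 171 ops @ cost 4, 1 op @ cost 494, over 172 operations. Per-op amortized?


Formula: Amortized cost = Total cost / Operations
Total cost = (171 * 4) + (1 * 494)
Total cost = 684 + 494 = 1178
Amortized = 1178 / 172 = 6.8488

6.8488


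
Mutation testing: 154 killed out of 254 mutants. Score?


Mutation score = killed / total * 100
Mutation score = 154 / 254 * 100
Mutation score = 60.63%

60.63%


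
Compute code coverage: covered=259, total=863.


Coverage = covered / total * 100
Coverage = 259 / 863 * 100
Coverage = 30.01%

30.01%


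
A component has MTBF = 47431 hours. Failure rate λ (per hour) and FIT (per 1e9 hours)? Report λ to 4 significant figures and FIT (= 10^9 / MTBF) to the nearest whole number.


Formula: λ = 1 / MTBF; FIT = λ × 1e9 = 1e9 / MTBF
λ = 1 / 47431 ≈ 2.108e-05 failures/hour
FIT = 1e9 / 47431 ≈ 21083 failures per 1e9 hours (nearest whole number)

λ = 2.108e-05 /h, FIT = 21083


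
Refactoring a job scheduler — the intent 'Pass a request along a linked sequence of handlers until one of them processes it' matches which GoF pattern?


This matches the Chain of Responsibility pattern

Chain of Responsibility


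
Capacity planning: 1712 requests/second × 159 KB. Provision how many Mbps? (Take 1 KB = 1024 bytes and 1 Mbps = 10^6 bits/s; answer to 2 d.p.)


Formula: Mbps = payload_bytes * RPS * 8 / 1e6
Payload per request = 159 KB = 159 * 1024 = 162816 bytes
Total bytes/sec = 162816 * 1712 = 278740992
Total bits/sec = 278740992 * 8 = 2229927936
Mbps = 2229927936 / 1e6 = 2229.93

2229.93 Mbps


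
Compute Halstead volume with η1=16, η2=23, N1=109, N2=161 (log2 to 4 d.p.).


Formula: V = N * log2(η), where N = N1 + N2 and η = η1 + η2
η = 16 + 23 = 39
N = 109 + 161 = 270
log2(39) ≈ 5.2854
V = 270 * 5.2854 = 1427.06

1427.06


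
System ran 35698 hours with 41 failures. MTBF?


Formula: MTBF = Total operating time / Number of failures
MTBF = 35698 / 41
MTBF = 870.68 hours

870.68 hours


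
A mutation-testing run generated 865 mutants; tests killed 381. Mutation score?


Mutation score = killed / total * 100
Mutation score = 381 / 865 * 100
Mutation score = 44.05%

44.05%


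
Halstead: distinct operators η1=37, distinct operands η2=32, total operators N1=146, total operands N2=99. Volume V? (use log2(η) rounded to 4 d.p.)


Formula: V = N * log2(η), where N = N1 + N2 and η = η1 + η2
η = 37 + 32 = 69
N = 146 + 99 = 245
log2(69) ≈ 6.1085
V = 245 * 6.1085 = 1496.58

1496.58


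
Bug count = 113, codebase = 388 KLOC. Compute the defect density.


Defect density = defects / KLOC
Defect density = 113 / 388
Defect density = 0.291 defects/KLOC

0.291 defects/KLOC


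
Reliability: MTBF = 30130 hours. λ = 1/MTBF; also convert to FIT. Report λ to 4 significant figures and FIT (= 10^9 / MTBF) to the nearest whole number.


Formula: λ = 1 / MTBF; FIT = λ × 1e9 = 1e9 / MTBF
λ = 1 / 30130 ≈ 3.319e-05 failures/hour
FIT = 1e9 / 30130 ≈ 33190 failures per 1e9 hours (nearest whole number)

λ = 3.319e-05 /h, FIT = 33190


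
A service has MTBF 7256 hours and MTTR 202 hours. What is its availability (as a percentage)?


Availability = MTBF / (MTBF + MTTR)
Availability = 7256 / (7256 + 202)
Availability = 7256 / 7458
Availability = 97.2915%

97.2915%


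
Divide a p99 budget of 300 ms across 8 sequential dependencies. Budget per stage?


Formula: per_stage = total_budget / stages
per_stage = 300 / 8
per_stage = 37.5 ms

37.5 ms


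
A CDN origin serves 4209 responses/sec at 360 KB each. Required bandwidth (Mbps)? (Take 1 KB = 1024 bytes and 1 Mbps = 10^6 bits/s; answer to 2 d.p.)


Formula: Mbps = payload_bytes * RPS * 8 / 1e6
Payload per request = 360 KB = 360 * 1024 = 368640 bytes
Total bytes/sec = 368640 * 4209 = 1551605760
Total bits/sec = 1551605760 * 8 = 12412846080
Mbps = 12412846080 / 1e6 = 12412.85

12412.85 Mbps


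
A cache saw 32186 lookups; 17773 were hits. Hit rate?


Formula: hit rate = hits / (hits + misses) * 100
hit rate = 17773 / (17773 + 14413) * 100
hit rate = 17773 / 32186 * 100
hit rate = 55.22%

55.22%


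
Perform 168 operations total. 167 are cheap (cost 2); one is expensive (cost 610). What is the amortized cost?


Formula: Amortized cost = Total cost / Operations
Total cost = (167 * 2) + (1 * 610)
Total cost = 334 + 610 = 944
Amortized = 944 / 168 = 5.619

5.619


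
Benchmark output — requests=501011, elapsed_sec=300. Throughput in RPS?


Formula: throughput = requests / seconds
throughput = 501011 / 300
throughput = 1670.04 requests/second

1670.04 requests/second


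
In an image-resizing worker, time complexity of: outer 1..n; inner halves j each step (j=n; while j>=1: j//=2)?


Reasoning: n times log n
Complexity: O(n log n)

O(n log n)


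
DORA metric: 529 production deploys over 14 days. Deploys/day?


Formula: deployments per day = releases / days
= 529 / 14
= 37.786 deploys/day
(equivalently, 264.5 deploys/week)

37.786 deploys/day


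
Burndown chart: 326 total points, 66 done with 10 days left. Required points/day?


Formula: Required rate = Remaining points / Days left
Remaining = 326 - 66 = 260 points
Required rate = 260 / 10 = 26.0 points/day

26.0 points/day


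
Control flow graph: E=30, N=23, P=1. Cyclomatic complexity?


Formula: V(G) = E - N + 2P
V(G) = 30 - 23 + 2*1
V(G) = 7 + 2
V(G) = 9

9


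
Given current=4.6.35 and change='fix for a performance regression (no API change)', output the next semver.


Current: 4.6.35
Change category: 'fix for a performance regression (no API change)' → patch bump
SemVer rule: patch bump → increment PATCH (MAJOR and MINOR unchanged)
New: 4.6.36

4.6.36


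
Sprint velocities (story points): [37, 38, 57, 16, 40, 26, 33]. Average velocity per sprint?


Formula: Avg velocity = Total points / Number of sprints
Points: [37, 38, 57, 16, 40, 26, 33]
Sum = 37 + 38 + 57 + 16 + 40 + 26 + 33 = 247
Avg velocity = 247 / 7 = 35.29 points/sprint

35.29 points/sprint


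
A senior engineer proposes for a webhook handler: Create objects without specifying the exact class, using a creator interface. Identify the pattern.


This matches the Factory Method pattern

Factory Method


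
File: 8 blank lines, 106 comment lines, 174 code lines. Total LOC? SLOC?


Total LOC = blank + comment + code
Total LOC = 8 + 106 + 174 = 288
SLOC (source only) = code = 174

Total LOC: 288, SLOC: 174


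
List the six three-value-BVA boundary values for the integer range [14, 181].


Range: [14, 181]
Boundaries: just below min, min, min+1, max-1, max, just above max
Values: [13, 14, 15, 180, 181, 182]

[13, 14, 15, 180, 181, 182]


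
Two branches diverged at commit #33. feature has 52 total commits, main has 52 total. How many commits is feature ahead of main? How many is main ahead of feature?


Common ancestor: commit #33
feature commits after divergence: 52 - 33 = 19
main commits after divergence: 52 - 33 = 19
feature is 19 commits ahead of main
main is 19 commits ahead of feature

feature ahead: 19, main ahead: 19


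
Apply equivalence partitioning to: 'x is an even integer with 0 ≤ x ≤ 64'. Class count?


Constraint: even integers in [0, 64]
Class 1: x < 0 — out-of-range invalid
Class 2: x in [0,64] but odd — wrong type invalid
Class 3: x in [0,64] and even — valid
Class 4: x > 64 — out-of-range invalid
Total equivalence classes: 4

4 equivalence classes


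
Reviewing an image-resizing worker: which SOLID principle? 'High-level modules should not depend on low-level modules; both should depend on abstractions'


This describes the Dependency Inversion Principle (DIP)

Dependency Inversion Principle (DIP)


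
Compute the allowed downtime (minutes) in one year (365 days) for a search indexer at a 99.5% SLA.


Formula: allowed downtime = period * (100 - SLA) / 100
Period (year (365 days)) = 525600 minutes
Unavailability fraction = (100 - 99.5) / 100
Allowed downtime = 525600 * (100 - 99.5) / 100
Allowed downtime = 2628.0 minutes

2628.0 minutes


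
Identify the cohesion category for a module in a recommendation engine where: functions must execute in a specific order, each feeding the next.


Reasoning: Output of one is input to next
Type: Sequential cohesion

Sequential cohesion


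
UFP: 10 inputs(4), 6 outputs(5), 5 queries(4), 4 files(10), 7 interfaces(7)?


UFP = EI*4 + EO*5 + EQ*4 + ILF*10 + EIF*7
UFP = 10*4 + 6*5 + 5*4 + 4*10 + 7*7
UFP = 40 + 30 + 20 + 40 + 49
UFP = 179

179


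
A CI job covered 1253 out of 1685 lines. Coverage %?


Coverage = covered / total * 100
Coverage = 1253 / 1685 * 100
Coverage = 74.36%

74.36%


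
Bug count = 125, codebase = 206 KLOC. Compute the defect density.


Defect density = defects / KLOC
Defect density = 125 / 206
Defect density = 0.607 defects/KLOC

0.607 defects/KLOC


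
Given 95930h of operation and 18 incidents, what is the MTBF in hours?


Formula: MTBF = Total operating time / Number of failures
MTBF = 95930 / 18
MTBF = 5329.44 hours

5329.44 hours


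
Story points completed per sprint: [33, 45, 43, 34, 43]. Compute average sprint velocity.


Formula: Avg velocity = Total points / Number of sprints
Points: [33, 45, 43, 34, 43]
Sum = 33 + 45 + 43 + 34 + 43 = 198
Avg velocity = 198 / 5 = 39.6 points/sprint

39.6 points/sprint


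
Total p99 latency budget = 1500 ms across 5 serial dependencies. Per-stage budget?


Formula: per_stage = total_budget / stages
per_stage = 1500 / 5
per_stage = 300.0 ms

300.0 ms


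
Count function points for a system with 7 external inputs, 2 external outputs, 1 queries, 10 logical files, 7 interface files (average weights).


UFP = EI*4 + EO*5 + EQ*4 + ILF*10 + EIF*7
UFP = 7*4 + 2*5 + 1*4 + 10*10 + 7*7
UFP = 28 + 10 + 4 + 100 + 49
UFP = 191

191


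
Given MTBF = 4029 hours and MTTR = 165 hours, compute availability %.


Availability = MTBF / (MTBF + MTTR)
Availability = 4029 / (4029 + 165)
Availability = 4029 / 4194
Availability = 96.0658%

96.0658%


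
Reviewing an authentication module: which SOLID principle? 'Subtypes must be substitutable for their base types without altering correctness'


This describes the Liskov Substitution Principle (LSP)

Liskov Substitution Principle (LSP)


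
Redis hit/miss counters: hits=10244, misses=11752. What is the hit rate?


Formula: hit rate = hits / (hits + misses) * 100
hit rate = 10244 / (10244 + 11752) * 100
hit rate = 10244 / 21996 * 100
hit rate = 46.57%

46.57%


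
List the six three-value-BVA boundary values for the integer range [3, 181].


Range: [3, 181]
Boundaries: just below min, min, min+1, max-1, max, just above max
Values: [2, 3, 4, 180, 181, 182]

[2, 3, 4, 180, 181, 182]


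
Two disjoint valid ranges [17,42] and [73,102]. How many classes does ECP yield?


Valid ranges: [17,42] and [73,102]
Class 1: x < 17 — invalid
Class 2: 17 ≤ x ≤ 42 — valid
Class 3: 42 < x < 73 — invalid (gap between ranges)
Class 4: 73 ≤ x ≤ 102 — valid
Class 5: x > 102 — invalid
Total equivalence classes: 5

5 equivalence classes


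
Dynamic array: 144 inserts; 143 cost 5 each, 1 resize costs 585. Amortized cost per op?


Formula: Amortized cost = Total cost / Operations
Total cost = (143 * 5) + (1 * 585)
Total cost = 715 + 585 = 1300
Amortized = 1300 / 144 = 9.0278

9.0278


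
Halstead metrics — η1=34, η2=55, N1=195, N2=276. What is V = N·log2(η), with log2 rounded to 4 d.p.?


Formula: V = N * log2(η), where N = N1 + N2 and η = η1 + η2
η = 34 + 55 = 89
N = 195 + 276 = 471
log2(89) ≈ 6.4757
V = 471 * 6.4757 = 3050.05

3050.05


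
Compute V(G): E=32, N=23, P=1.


Formula: V(G) = E - N + 2P
V(G) = 32 - 23 + 2*1
V(G) = 9 + 2
V(G) = 11

11


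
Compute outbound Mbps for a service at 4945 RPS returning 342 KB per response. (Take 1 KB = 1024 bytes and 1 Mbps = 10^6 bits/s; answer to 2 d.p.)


Formula: Mbps = payload_bytes * RPS * 8 / 1e6
Payload per request = 342 KB = 342 * 1024 = 350208 bytes
Total bytes/sec = 350208 * 4945 = 1731778560
Total bits/sec = 1731778560 * 8 = 13854228480
Mbps = 13854228480 / 1e6 = 13854.23

13854.23 Mbps


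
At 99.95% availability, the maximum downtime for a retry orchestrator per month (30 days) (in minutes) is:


Formula: allowed downtime = period * (100 - SLA) / 100
Period (month (30 days)) = 43200 minutes
Unavailability fraction = (100 - 99.95) / 100
Allowed downtime = 43200 * (100 - 99.95) / 100
Allowed downtime = 21.6 minutes

21.6 minutes


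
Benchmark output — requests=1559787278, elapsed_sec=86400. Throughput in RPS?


Formula: throughput = requests / seconds
throughput = 1559787278 / 86400
throughput = 18053.09 requests/second

18053.09 requests/second


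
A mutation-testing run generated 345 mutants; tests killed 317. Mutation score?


Mutation score = killed / total * 100
Mutation score = 317 / 345 * 100
Mutation score = 91.88%

91.88%


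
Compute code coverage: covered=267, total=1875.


Coverage = covered / total * 100
Coverage = 267 / 1875 * 100
Coverage = 14.24%

14.24%


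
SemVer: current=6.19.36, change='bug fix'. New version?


Current: 6.19.36
Change category: 'bug fix' → patch bump
SemVer rule: patch bump → increment PATCH (MAJOR and MINOR unchanged)
New: 6.19.37

6.19.37


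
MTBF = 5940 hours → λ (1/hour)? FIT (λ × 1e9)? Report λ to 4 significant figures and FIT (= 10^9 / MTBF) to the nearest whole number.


Formula: λ = 1 / MTBF; FIT = λ × 1e9 = 1e9 / MTBF
λ = 1 / 5940 ≈ 1.684e-04 failures/hour
FIT = 1e9 / 5940 ≈ 168350 failures per 1e9 hours (nearest whole number)

λ = 1.684e-04 /h, FIT = 168350


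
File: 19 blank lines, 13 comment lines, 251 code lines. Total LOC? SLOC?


Total LOC = blank + comment + code
Total LOC = 19 + 13 + 251 = 283
SLOC (source only) = code = 251

Total LOC: 283, SLOC: 251


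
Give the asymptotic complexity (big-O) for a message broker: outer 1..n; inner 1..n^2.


Reasoning: n times n^2
Complexity: O(n^3)

O(n^3)


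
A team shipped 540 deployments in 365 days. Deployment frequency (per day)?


Formula: deployments per day = releases / days
= 540 / 365
= 1.479 deploys/day
(equivalently, 10.36 deploys/week)

1.479 deploys/day


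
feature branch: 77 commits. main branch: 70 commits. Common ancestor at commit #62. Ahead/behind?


Common ancestor: commit #62
feature commits after divergence: 77 - 62 = 15
main commits after divergence: 70 - 62 = 8
feature is 15 commits ahead of main
main is 8 commits ahead of feature

feature ahead: 15, main ahead: 8


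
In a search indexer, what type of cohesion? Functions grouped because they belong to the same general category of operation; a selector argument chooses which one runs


Reasoning: Grouped by category of activity, not by data or sequence
Type: Logical cohesion

Logical cohesion


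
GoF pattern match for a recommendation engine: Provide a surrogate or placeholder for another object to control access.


This matches the Proxy pattern

Proxy


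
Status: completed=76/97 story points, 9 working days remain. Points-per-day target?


Formula: Required rate = Remaining points / Days left
Remaining = 97 - 76 = 21 points
Required rate = 21 / 9 = 2.33 points/day

2.33 points/day


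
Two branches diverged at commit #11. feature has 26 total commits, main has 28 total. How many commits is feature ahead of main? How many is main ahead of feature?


Common ancestor: commit #11
feature commits after divergence: 26 - 11 = 15
main commits after divergence: 28 - 11 = 17
feature is 15 commits ahead of main
main is 17 commits ahead of feature

feature ahead: 15, main ahead: 17


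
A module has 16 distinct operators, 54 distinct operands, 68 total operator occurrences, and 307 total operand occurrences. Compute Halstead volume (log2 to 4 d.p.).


Formula: V = N * log2(η), where N = N1 + N2 and η = η1 + η2
η = 16 + 54 = 70
N = 68 + 307 = 375
log2(70) ≈ 6.1293
V = 375 * 6.1293 = 2298.49

2298.49


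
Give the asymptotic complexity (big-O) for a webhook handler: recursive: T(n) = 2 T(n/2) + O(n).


Reasoning: master theorem case 2 (merge-sort recurrence)
Complexity: O(n log n)

O(n log n)


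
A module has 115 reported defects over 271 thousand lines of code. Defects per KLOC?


Defect density = defects / KLOC
Defect density = 115 / 271
Defect density = 0.424 defects/KLOC

0.424 defects/KLOC


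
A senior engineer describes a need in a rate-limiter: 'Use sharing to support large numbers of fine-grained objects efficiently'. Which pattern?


This matches the Flyweight pattern

Flyweight


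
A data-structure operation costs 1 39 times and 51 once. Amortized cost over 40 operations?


Formula: Amortized cost = Total cost / Operations
Total cost = (39 * 1) + (1 * 51)
Total cost = 39 + 51 = 90
Amortized = 90 / 40 = 2.25

2.25


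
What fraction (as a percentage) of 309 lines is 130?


Coverage = covered / total * 100
Coverage = 130 / 309 * 100
Coverage = 42.07%

42.07%


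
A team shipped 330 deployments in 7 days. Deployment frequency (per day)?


Formula: deployments per day = releases / days
= 330 / 7
= 47.143 deploys/day
(equivalently, 330.0 deploys/week)

47.143 deploys/day


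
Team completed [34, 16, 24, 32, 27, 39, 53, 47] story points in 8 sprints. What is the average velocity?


Formula: Avg velocity = Total points / Number of sprints
Points: [34, 16, 24, 32, 27, 39, 53, 47]
Sum = 34 + 16 + 24 + 32 + 27 + 39 + 53 + 47 = 272
Avg velocity = 272 / 8 = 34.0 points/sprint

34.0 points/sprint


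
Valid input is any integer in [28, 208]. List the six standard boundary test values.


Range: [28, 208]
Boundaries: just below min, min, min+1, max-1, max, just above max
Values: [27, 28, 29, 207, 208, 209]

[27, 28, 29, 207, 208, 209]


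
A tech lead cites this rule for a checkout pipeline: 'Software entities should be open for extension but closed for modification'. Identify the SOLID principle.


This describes the Open/Closed Principle (OCP)

Open/Closed Principle (OCP)


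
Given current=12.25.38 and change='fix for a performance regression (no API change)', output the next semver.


Current: 12.25.38
Change category: 'fix for a performance regression (no API change)' → patch bump
SemVer rule: patch bump → increment PATCH (MAJOR and MINOR unchanged)
New: 12.25.39

12.25.39


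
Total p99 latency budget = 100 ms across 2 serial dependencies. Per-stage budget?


Formula: per_stage = total_budget / stages
per_stage = 100 / 2
per_stage = 50.0 ms

50.0 ms


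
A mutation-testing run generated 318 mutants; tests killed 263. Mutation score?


Mutation score = killed / total * 100
Mutation score = 263 / 318 * 100
Mutation score = 82.7%

82.7%


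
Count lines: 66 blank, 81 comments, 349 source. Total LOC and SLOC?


Total LOC = blank + comment + code
Total LOC = 66 + 81 + 349 = 496
SLOC (source only) = code = 349

Total LOC: 496, SLOC: 349


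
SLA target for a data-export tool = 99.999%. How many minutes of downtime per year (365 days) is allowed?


Formula: allowed downtime = period * (100 - SLA) / 100
Period (year (365 days)) = 525600 minutes
Unavailability fraction = (100 - 99.999) / 100
Allowed downtime = 525600 * (100 - 99.999) / 100
Allowed downtime = 5.256 minutes

5.256 minutes


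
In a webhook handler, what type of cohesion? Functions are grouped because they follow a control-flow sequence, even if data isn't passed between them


Reasoning: Grouped by order of execution within a routine, not by data flow
Type: Procedural cohesion

Procedural cohesion


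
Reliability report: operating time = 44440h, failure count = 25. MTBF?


Formula: MTBF = Total operating time / Number of failures
MTBF = 44440 / 25
MTBF = 1777.6 hours

1777.6 hours


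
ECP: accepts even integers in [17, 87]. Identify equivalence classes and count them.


Constraint: even integers in [17, 87]
Class 1: x < 17 — out-of-range invalid
Class 2: x in [17,87] but odd — wrong type invalid
Class 3: x in [17,87] and even — valid
Class 4: x > 87 — out-of-range invalid
Total equivalence classes: 4

4 equivalence classes


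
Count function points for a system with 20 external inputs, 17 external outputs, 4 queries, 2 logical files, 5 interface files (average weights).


UFP = EI*4 + EO*5 + EQ*4 + ILF*10 + EIF*7
UFP = 20*4 + 17*5 + 4*4 + 2*10 + 5*7
UFP = 80 + 85 + 16 + 20 + 35
UFP = 236

236


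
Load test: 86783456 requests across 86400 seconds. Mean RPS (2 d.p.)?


Formula: throughput = requests / seconds
throughput = 86783456 / 86400
throughput = 1004.44 requests/second

1004.44 requests/second
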